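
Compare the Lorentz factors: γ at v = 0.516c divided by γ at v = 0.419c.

γ₁ = 1/√(1 - 0.516²) = 1.167
γ₂ = 1/√(1 - 0.419²) = 1.101
γ₁/γ₂ = 1.167/1.101 = 1.060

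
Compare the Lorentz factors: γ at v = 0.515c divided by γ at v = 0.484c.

γ₁ = 1/√(1 - 0.515²) = 1.167
γ₂ = 1/√(1 - 0.484²) = 1.143
γ₁/γ₂ = 1.167/1.143 = 1.021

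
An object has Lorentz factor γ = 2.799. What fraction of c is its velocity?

From γ = 1/√(1 - v²/c²):
1/γ² = 1/2.799² = 0.1276
v²/c² = 1 - 0.1276 = 0.8724
v/c = √(0.8724) = 0.9340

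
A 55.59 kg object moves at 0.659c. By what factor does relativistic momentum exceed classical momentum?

p_rel = γmv, p_class = mv
Ratio = γ = 1/√(1 - 0.659²) = 1.330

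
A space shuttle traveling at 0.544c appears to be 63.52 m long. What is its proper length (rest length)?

Contracted length L = 63.52 m
γ = 1/√(1 - 0.544²) = 1.1918
L₀ = γL = 1.1918 × 63.52 = 75.70 m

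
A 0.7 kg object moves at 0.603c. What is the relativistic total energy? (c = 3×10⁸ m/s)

γ = 1/√(1 - 0.603²) = 1.2535
mc² = 0.7 × (3×10⁸)² = 6.300×10¹⁶ J
E = γmc² = 1.2535 × 6.300×10¹⁶ = 7.897×10¹⁶ J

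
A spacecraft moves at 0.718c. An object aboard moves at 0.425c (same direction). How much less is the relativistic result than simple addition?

Classical: u' + v = 0.425 + 0.718 = 1.143c
Relativistic: u = (0.425 + 0.718)/(1 + 0.30515) = 1.143/1.30515 = 0.8758c
Difference: 1.143 - 0.8758 = 0.2672c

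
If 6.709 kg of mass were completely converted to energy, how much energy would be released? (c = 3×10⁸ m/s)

Using E = mc²:
c² = (3×10⁸)² = 9×10¹⁶ m²/s²
E = 6.709 × 9×10¹⁶ = 6.038×10¹⁷ J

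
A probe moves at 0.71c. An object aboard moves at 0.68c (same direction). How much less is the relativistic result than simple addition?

Classical: u' + v = 0.68 + 0.71 = 1.39c
Relativistic: u = (0.68 + 0.71)/(1 + 0.4828) = 1.39/1.4828 = 0.9374c
Difference: 1.39 - 0.9374 = 0.4526c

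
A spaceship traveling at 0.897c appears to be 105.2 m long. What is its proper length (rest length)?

Contracted length L = 105.2 m
γ = 1/√(1 - 0.897²) = 2.262
L₀ = γL = 2.262 × 105.2 = 238.0 m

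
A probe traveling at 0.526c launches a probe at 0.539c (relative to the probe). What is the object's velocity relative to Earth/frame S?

u = (u' + v)/(1 + u'v/c²)
Numerator: 0.539 + 0.526 = 1.065
Denominator: 1 + 0.283514 = 1.283514
u = 1.065/1.283514 = 0.8298c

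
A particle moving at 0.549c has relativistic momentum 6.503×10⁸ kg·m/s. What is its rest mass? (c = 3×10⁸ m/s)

γ = 1/√(1 - 0.549²) = 1.1964
v = 0.549 × 3×10⁸ = 1.647×10⁸ m/s
m = p/(γv) = 6.503×10⁸/(1.1964 × 1.647×10⁸) = 3.300 kg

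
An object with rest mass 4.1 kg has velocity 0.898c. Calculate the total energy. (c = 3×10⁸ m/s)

γ = 1/√(1 - 0.898²) = 2.27275
mc² = 4.1 × (3×10⁸)² = 3.690×10¹⁷ J
E = γmc² = 2.27275 × 3.690×10¹⁷ = 8.386×10¹⁷ J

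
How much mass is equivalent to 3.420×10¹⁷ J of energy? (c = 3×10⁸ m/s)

From E = mc², we get m = E/c²
c² = (3×10⁸)² = 9×10¹⁶ m²/s²
m = 3.420×10¹⁷ / 9×10¹⁶ = 3.800 kg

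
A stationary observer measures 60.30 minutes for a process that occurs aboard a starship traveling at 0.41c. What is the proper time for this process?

Dilated time Δt = 60.30 minutes
γ = 1/√(1 - 0.41²) = 1.0964
Δt₀ = Δt/γ = 60.30/1.0964 = 55.00 minutes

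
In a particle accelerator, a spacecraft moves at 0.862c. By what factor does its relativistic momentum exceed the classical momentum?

p_rel = γmv, p_class = mv
Ratio = γ = 1/√(1 - 0.862²)
= 1/√(0.256956) = 1.973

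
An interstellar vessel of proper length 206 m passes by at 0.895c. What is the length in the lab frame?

Proper length L₀ = 206 m
γ = 1/√(1 - 0.895²) = 2.2418
L = L₀/γ = 206/2.2418 = 91.89 m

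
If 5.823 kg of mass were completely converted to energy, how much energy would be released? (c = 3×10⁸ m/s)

Using E = mc²:
c² = (3×10⁸)² = 9×10¹⁶ m²/s²
E = 5.823 × 9×10¹⁶ = 5.241×10¹⁷ J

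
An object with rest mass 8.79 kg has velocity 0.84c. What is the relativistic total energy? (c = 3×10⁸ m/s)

γ = 1/√(1 - 0.84²) = 1.843
mc² = 8.79 × (3×10⁸)² = 7.911×10¹⁷ J
E = γmc² = 1.843 × 7.911×10¹⁷ = 1.458×10¹⁸ J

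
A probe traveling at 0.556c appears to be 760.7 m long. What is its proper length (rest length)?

Contracted length L = 760.7 m
γ = 1/√(1 - 0.556²) = 1.2031
L₀ = γL = 1.2031 × 760.7 = 915.2 m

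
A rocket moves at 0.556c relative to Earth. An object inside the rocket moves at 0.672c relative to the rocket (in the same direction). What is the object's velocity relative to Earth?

u = (u' + v)/(1 + u'v/c²)
Numerator: 0.672 + 0.556 = 1.228
Denominator: 1 + 0.373632 = 1.373632
u = 1.228/1.373632 = 0.8940c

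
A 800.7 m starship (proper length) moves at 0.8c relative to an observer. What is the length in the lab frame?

Proper length L₀ = 800.7 m
γ = 1/√(1 - 0.8²) = 1.6667
L = L₀/γ = 800.7/1.6667 = 480.4 m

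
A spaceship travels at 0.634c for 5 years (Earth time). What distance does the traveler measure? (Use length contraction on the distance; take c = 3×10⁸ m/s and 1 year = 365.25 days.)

Earth distance: d = v × t = 0.634c × 5 yr = 3.001×10¹⁶ m
γ = 1.293
d' = d/γ = 3.001×10¹⁶/1.293 = 2.321×10¹⁶ m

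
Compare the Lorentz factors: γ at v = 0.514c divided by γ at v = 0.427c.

γ₁ = 1/√(1 - 0.514²) = 1.166
γ₂ = 1/√(1 - 0.427²) = 1.106
γ₁/γ₂ = 1.166/1.106 = 1.054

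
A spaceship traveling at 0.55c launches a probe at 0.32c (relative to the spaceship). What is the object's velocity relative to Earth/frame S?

u = (u' + v)/(1 + u'v/c²)
Numerator: 0.32 + 0.55 = 0.87
Denominator: 1 + 0.176 = 1.176
u = 0.87/1.176 = 0.7398c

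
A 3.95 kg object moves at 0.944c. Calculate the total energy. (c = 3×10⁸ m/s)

γ = 1/√(1 - 0.944²) = 3.0308
mc² = 3.95 × (3×10⁸)² = 3.555×10¹⁷ J
E = γmc² = 3.0308 × 3.555×10¹⁷ = 1.077×10¹⁸ J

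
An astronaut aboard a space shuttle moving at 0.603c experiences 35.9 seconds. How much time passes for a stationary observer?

Proper time Δt₀ = 35.9 seconds
γ = 1/√(1 - 0.603²) = 1.2535
Δt = γΔt₀ = 1.2535 × 35.9 = 45.00 seconds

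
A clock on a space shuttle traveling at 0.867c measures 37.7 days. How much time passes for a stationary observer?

Proper time Δt₀ = 37.7 days
γ = 1/√(1 - 0.867²) = 2.007
Δt = γΔt₀ = 2.007 × 37.7 = 75.66 days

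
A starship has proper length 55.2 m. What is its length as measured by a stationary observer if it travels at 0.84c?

Proper length L₀ = 55.2 m
γ = 1/√(1 - 0.84²) = 1.843
L = L₀/γ = 55.2/1.843 = 29.95 m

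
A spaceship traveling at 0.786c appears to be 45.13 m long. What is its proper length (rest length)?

Contracted length L = 45.13 m
γ = 1/√(1 - 0.786²) = 1.6175
L₀ = γL = 1.6175 × 45.13 = 73.00 m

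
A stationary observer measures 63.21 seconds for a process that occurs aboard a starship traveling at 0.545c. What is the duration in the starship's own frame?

Dilated time Δt = 63.21 seconds
γ = 1/√(1 - 0.545²) = 1.1927
Δt₀ = Δt/γ = 63.21/1.1927 = 53.00 seconds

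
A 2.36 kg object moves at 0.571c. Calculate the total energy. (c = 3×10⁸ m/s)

γ = 1/√(1 - 0.571²) = 1.218
mc² = 2.36 × (3×10⁸)² = 2.124×10¹⁷ J
E = γmc² = 1.218 × 2.124×10¹⁷ = 2.587×10¹⁷ J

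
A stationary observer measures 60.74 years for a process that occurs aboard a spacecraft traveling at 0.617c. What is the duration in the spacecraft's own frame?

Dilated time Δt = 60.74 years
γ = 1/√(1 - 0.617²) = 1.2707
Δt₀ = Δt/γ = 60.74/1.2707 = 47.80 years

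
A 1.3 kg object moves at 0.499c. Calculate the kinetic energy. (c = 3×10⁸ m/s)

γ = 1/√(1 - 0.499²) = 1.1539
γ - 1 = 0.1539
KE = (γ-1)mc² = 0.1539 × 1.3 × (3×10⁸)² = 1.801×10¹⁶ J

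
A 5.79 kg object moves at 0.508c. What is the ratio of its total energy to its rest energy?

E = γmc², E₀ = mc²
E/E₀ = γ = 1/√(1 - 0.508²) = 1.161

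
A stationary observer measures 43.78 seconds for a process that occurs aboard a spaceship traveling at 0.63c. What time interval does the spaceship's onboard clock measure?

Dilated time Δt = 43.78 seconds
γ = 1/√(1 - 0.63²) = 1.2877
Δt₀ = Δt/γ = 43.78/1.2877 = 34.00 seconds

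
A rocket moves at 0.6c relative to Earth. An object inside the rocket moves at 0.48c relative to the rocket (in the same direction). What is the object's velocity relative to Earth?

u = (u' + v)/(1 + u'v/c²)
Numerator: 0.48 + 0.6 = 1.08
Denominator: 1 + 0.288 = 1.288
u = 1.08/1.288 = 0.8385c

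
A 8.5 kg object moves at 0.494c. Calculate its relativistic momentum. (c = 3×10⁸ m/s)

γ = 1/√(1 - 0.494²) = 1.150
v = 0.494 × 3×10⁸ = 1.482×10⁸ m/s
p = γmv = 1.150 × 8.5 × 1.482×10⁸ = 1.449×10⁹ kg·m/s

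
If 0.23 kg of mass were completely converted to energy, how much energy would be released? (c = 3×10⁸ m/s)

Using E = mc²:
c² = (3×10⁸)² = 9×10¹⁶ m²/s²
E = 0.23 × 9×10¹⁶ = 2.070×10¹⁶ J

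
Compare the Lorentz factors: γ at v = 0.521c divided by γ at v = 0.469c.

γ₁ = 1/√(1 - 0.521²) = 1.172
γ₂ = 1/√(1 - 0.469²) = 1.132
γ₁/γ₂ = 1.172/1.132 = 1.035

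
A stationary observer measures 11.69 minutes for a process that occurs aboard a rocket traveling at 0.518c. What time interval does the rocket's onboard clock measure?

Dilated time Δt = 11.69 minutes
γ = 1/√(1 - 0.518²) = 1.1691
Δt₀ = Δt/γ = 11.69/1.1691 = 9.999 minutes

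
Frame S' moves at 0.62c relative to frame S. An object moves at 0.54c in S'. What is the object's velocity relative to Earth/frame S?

u = (u' + v)/(1 + u'v/c²)
Numerator: 0.54 + 0.62 = 1.16
Denominator: 1 + 0.3348 = 1.3348
u = 1.16/1.3348 = 0.8690c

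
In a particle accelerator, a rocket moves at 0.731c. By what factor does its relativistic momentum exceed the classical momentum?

p_rel = γmv, p_class = mv
Ratio = γ = 1/√(1 - 0.731²)
= 1/√(0.465639) = 1.465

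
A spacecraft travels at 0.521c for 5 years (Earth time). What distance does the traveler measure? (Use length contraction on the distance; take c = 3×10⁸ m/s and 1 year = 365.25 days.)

Earth distance: d = v × t = 0.521c × 5 yr = 2.4662×10¹⁶ m
γ = 1.1716
d' = d/γ = 2.4662×10¹⁶/1.1716 = 2.105×10¹⁶ m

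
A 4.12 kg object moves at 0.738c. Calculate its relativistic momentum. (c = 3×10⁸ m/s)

γ = 1/√(1 - 0.738²) = 1.482
v = 0.738 × 3×10⁸ = 2.214×10⁸ m/s
p = γmv = 1.482 × 4.12 × 2.214×10⁸ = 1.352×10⁹ kg·m/s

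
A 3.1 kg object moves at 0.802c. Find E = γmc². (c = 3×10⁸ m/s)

γ = 1/√(1 - 0.802²) = 1.6741
mc² = 3.1 × (3×10⁸)² = 2.790×10¹⁷ J
E = γmc² = 1.6741 × 2.790×10¹⁷ = 4.671×10¹⁷ J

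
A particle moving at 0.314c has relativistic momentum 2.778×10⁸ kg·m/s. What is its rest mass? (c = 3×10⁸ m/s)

γ = 1/√(1 - 0.314²) = 1.0533
v = 0.314 × 3×10⁸ = 9.420×10⁷ m/s
m = p/(γv) = 2.778×10⁸/(1.0533 × 9.420×10⁷) = 2.800 kg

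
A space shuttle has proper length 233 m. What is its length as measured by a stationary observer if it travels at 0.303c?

Proper length L₀ = 233 m
γ = 1/√(1 - 0.303²) = 1.04933
L = L₀/γ = 233/1.04933 = 222.0 m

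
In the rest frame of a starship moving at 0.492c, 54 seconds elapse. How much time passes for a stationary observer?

Proper time Δt₀ = 54 seconds
γ = 1/√(1 - 0.492²) = 1.14864
Δt = γΔt₀ = 1.14864 × 54 = 62.03 seconds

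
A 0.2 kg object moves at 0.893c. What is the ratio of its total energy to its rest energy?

E = γmc², E₀ = mc²
E/E₀ = γ = 1/√(1 - 0.893²) = 2.222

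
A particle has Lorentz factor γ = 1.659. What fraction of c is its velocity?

From γ = 1/√(1 - v²/c²):
1/γ² = 1/1.659² = 0.3633
v²/c² = 1 - 0.3633 = 0.6367
v/c = √(0.6367) = 0.7979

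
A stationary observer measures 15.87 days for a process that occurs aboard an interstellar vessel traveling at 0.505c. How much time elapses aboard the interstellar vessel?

Dilated time Δt = 15.87 days
γ = 1/√(1 - 0.505²) = 1.1586
Δt₀ = Δt/γ = 15.87/1.1586 = 13.70 days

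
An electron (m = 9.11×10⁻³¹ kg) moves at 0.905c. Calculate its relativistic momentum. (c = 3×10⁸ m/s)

γ = 1/√(1 - 0.905²) = 2.3507
v = 0.905 × 3×10⁸ = 2.715×10⁸ m/s
p = γmv = 2.3507 × 9.11×10⁻³¹ × 2.715×10⁸ = 5.814×10⁻²² kg·m/s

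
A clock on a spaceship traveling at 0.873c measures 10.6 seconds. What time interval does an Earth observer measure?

Proper time Δt₀ = 10.6 seconds
γ = 1/√(1 - 0.873²) = 2.050
Δt = γΔt₀ = 2.050 × 10.6 = 21.73 seconds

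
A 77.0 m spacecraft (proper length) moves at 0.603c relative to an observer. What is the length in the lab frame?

Proper length L₀ = 77.0 m
γ = 1/√(1 - 0.603²) = 1.2535
L = L₀/γ = 77.0/1.2535 = 61.43 m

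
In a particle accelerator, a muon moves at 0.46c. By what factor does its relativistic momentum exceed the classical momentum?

p_rel = γmv, p_class = mv
Ratio = γ = 1/√(1 - 0.46²)
= 1/√(0.7884) = 1.126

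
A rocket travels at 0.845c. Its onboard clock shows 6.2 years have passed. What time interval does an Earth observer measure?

Proper time Δt₀ = 6.2 years
γ = 1/√(1 - 0.845²) = 1.870
Δt = γΔt₀ = 1.870 × 6.2 = 11.59 years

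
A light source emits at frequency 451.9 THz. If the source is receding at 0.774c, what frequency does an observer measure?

β = v/c = 0.774
(1-β)/(1+β) = 0.226/1.774 = 0.1274
Doppler factor = √(0.1274) = 0.3569
f_obs = 451.9 × 0.3569 = 161.3 THz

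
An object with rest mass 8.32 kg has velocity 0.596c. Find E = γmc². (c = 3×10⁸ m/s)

γ = 1/√(1 - 0.596²) = 1.24535
mc² = 8.32 × (3×10⁸)² = 7.488×10¹⁷ J
E = γmc² = 1.24535 × 7.488×10¹⁷ = 9.325×10¹⁷ J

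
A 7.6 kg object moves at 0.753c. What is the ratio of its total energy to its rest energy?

E = γmc², E₀ = mc²
E/E₀ = γ = 1/√(1 - 0.753²) = 1.520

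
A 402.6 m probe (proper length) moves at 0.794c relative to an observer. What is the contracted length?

Proper length L₀ = 402.6 m
γ = 1/√(1 - 0.794²) = 1.645
L = L₀/γ = 402.6/1.645 = 244.7 m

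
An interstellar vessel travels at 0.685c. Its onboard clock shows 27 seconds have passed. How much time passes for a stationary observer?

Proper time Δt₀ = 27 seconds
γ = 1/√(1 - 0.685²) = 1.3726
Δt = γΔt₀ = 1.3726 × 27 = 37.06 seconds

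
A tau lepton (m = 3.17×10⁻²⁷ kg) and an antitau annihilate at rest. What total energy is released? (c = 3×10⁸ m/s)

Both particles have the same rest mass, so total mass = 2m
E = 2m·c² = 2 × 3.17×10⁻²⁷ × (3×10⁸)²
= 2 × 3.17×10⁻²⁷ × 9×10¹⁶
= 5.706×10⁻¹⁰ J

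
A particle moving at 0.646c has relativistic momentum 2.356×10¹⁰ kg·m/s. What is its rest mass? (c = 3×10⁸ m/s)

γ = 1/√(1 - 0.646²) = 1.310
v = 0.646 × 3×10⁸ = 1.938×10⁸ m/s
m = p/(γv) = 2.356×10¹⁰/(1.310 × 1.938×10⁸) = 92.80 kg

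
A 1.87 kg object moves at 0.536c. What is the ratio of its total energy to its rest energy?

E = γmc², E₀ = mc²
E/E₀ = γ = 1/√(1 - 0.536²) = 1.185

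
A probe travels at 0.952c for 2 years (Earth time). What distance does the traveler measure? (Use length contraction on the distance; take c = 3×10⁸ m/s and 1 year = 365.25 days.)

Earth distance: d = v × t = 0.952c × 2 yr = 1.8026×10¹⁶ m
γ = 3.2669
d' = d/γ = 1.8026×10¹⁶/3.2669 = 5.518×10¹⁵ m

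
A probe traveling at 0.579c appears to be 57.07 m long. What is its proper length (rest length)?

Contracted length L = 57.07 m
γ = 1/√(1 - 0.579²) = 1.2265
L₀ = γL = 1.2265 × 57.07 = 70.00 m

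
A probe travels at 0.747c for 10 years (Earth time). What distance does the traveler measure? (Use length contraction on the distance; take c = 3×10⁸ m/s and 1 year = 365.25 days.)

Earth distance: d = v × t = 0.747c × 10 yr = 7.072×10¹⁶ m
γ = 1.504
d' = d/γ = 7.072×10¹⁶/1.504 = 4.702×10¹⁶ m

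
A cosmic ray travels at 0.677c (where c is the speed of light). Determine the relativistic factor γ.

v/c = 0.677, so (v/c)² = 0.458329
1 - (v/c)² = 0.541671
γ = 1/√(0.541671) = 1.359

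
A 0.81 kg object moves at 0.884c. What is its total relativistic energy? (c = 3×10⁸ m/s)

γ = 1/√(1 - 0.884²) = 2.139
mc² = 0.81 × (3×10⁸)² = 7.290×10¹⁶ J
E = γmc² = 2.139 × 7.290×10¹⁶ = 1.559×10¹⁷ J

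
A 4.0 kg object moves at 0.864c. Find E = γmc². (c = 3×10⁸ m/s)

γ = 1/√(1 - 0.864²) = 1.986
mc² = 4.0 × (3×10⁸)² = 3.600×10¹⁷ J
E = γmc² = 1.986 × 3.600×10¹⁷ = 7.150×10¹⁷ J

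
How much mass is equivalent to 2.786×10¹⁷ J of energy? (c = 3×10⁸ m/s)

From E = mc², we get m = E/c²
c² = (3×10⁸)² = 9×10¹⁶ m²/s²
m = 2.786×10¹⁷ / 9×10¹⁶ = 3.096 kg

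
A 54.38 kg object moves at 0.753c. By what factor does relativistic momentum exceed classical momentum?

p_rel = γmv, p_class = mv
Ratio = γ = 1/√(1 - 0.753²) = 1.520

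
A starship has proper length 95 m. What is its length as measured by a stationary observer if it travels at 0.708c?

Proper length L₀ = 95 m
γ = 1/√(1 - 0.708²) = 1.416
L = L₀/γ = 95/1.416 = 67.09 m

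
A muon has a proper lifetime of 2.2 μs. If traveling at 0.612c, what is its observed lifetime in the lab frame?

Proper lifetime τ₀ = 2.2 μs
γ = 1/√(1 - 0.612²) = 1.2644
τ = γτ₀ = 1.2644 × 2.2 μs = 2.782 μs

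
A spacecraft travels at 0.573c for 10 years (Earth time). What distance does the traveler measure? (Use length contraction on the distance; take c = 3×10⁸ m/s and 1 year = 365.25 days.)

Earth distance: d = v × t = 0.573c × 10 yr = 5.4248×10¹⁶ m
γ = 1.2202
d' = d/γ = 5.4248×10¹⁶/1.2202 = 4.446×10¹⁶ m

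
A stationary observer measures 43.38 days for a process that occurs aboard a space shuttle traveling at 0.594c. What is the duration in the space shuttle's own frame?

Dilated time Δt = 43.38 days
γ = 1/√(1 - 0.594²) = 1.243
Δt₀ = Δt/γ = 43.38/1.243 = 34.90 days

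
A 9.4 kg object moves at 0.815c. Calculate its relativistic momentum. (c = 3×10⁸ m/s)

γ = 1/√(1 - 0.815²) = 1.7257
v = 0.815 × 3×10⁸ = 2.445×10⁸ m/s
p = γmv = 1.7257 × 9.4 × 2.445×10⁸ = 3.966×10⁹ kg·m/s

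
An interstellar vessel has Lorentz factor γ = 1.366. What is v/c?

From γ = 1/√(1 - v²/c²):
1/γ² = 1/1.366² = 0.5359
v²/c² = 1 - 0.5359 = 0.4641
v/c = √(0.4641) = 0.6812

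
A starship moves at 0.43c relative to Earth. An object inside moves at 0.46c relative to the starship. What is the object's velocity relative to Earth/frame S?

u = (u' + v)/(1 + u'v/c²)
Numerator: 0.46 + 0.43 = 0.89
Denominator: 1 + 0.1978 = 1.1978
u = 0.89/1.1978 = 0.7430c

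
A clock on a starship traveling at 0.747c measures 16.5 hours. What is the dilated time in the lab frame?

Proper time Δt₀ = 16.5 hours
γ = 1/√(1 - 0.747²) = 1.504
Δt = γΔt₀ = 1.504 × 16.5 = 24.82 hours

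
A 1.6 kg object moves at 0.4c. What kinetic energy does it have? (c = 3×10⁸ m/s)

γ = 1/√(1 - 0.4²) = 1.09109
γ - 1 = 0.09109
KE = (γ-1)mc² = 0.09109 × 1.6 × (3×10⁸)² = 1.312×10¹⁶ J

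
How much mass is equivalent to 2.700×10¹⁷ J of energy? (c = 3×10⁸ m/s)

From E = mc², we get m = E/c²
c² = (3×10⁸)² = 9×10¹⁶ m²/s²
m = 2.700×10¹⁷ / 9×10¹⁶ = 3.000 kg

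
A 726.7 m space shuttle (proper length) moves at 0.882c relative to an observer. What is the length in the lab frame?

Proper length L₀ = 726.7 m
γ = 1/√(1 - 0.882²) = 2.122
L = L₀/γ = 726.7/2.122 = 342.5 m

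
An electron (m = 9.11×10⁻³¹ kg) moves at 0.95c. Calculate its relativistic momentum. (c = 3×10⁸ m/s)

γ = 1/√(1 - 0.95²) = 3.2026
v = 0.95 × 3×10⁸ = 2.850×10⁸ m/s
p = γmv = 3.2026 × 9.11×10⁻³¹ × 2.850×10⁸ = 8.315×10⁻²² kg·m/s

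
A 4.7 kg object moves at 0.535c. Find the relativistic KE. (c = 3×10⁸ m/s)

γ = 1/√(1 - 0.535²) = 1.18364
γ - 1 = 0.18364
KE = (γ-1)mc² = 0.18364 × 4.7 × (3×10⁸)² = 7.768×10¹⁶ J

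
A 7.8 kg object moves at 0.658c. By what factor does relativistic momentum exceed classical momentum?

p_rel = γmv, p_class = mv
Ratio = γ = 1/√(1 - 0.658²) = 1.328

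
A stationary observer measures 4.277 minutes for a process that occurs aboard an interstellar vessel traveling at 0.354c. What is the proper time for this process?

Dilated time Δt = 4.277 minutes
γ = 1/√(1 - 0.354²) = 1.0692
Δt₀ = Δt/γ = 4.277/1.0692 = 4.000 minutes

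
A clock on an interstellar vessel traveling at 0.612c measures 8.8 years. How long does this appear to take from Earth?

Proper time Δt₀ = 8.8 years
γ = 1/√(1 - 0.612²) = 1.2644
Δt = γΔt₀ = 1.2644 × 8.8 = 11.13 years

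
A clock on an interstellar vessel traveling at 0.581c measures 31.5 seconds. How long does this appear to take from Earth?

Proper time Δt₀ = 31.5 seconds
γ = 1/√(1 - 0.581²) = 1.2286
Δt = γΔt₀ = 1.2286 × 31.5 = 38.70 seconds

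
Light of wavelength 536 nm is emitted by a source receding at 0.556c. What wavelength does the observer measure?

β = 0.556
Wavelength Doppler factor = √(1.556/0.444) = √(3.505) = 1.872
λ_obs = 536 × 1.872 = 1003 nm (redshift)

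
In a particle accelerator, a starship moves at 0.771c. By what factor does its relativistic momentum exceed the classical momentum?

p_rel = γmv, p_class = mv
Ratio = γ = 1/√(1 - 0.771²)
= 1/√(0.405559) = 1.570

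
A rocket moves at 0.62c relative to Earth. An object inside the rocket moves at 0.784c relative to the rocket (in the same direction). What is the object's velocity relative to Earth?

u = (u' + v)/(1 + u'v/c²)
Numerator: 0.784 + 0.62 = 1.404
Denominator: 1 + 0.48608 = 1.48608
u = 1.404/1.48608 = 0.9448c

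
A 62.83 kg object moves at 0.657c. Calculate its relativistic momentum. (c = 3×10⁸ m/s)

γ = 1/√(1 - 0.657²) = 1.3265
v = 0.657 × 3×10⁸ = 1.971×10⁸ m/s
p = γmv = 1.3265 × 62.83 × 1.971×10⁸ = 1.643×10¹⁰ kg·m/s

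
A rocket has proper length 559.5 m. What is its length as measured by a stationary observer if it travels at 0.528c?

Proper length L₀ = 559.5 m
γ = 1/√(1 - 0.528²) = 1.1775
L = L₀/γ = 559.5/1.1775 = 475.2 m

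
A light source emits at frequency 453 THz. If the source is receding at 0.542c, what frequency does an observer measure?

β = v/c = 0.542
(1-β)/(1+β) = 0.458/1.542 = 0.2970
Doppler factor = √(0.2970) = 0.5450
f_obs = 453 × 0.5450 = 246.9 THz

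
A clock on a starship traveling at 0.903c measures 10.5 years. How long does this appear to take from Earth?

Proper time Δt₀ = 10.5 years
γ = 1/√(1 - 0.903²) = 2.328
Δt = γΔt₀ = 2.328 × 10.5 = 24.44 years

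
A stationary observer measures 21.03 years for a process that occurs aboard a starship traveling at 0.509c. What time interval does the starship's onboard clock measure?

Dilated time Δt = 21.03 years
γ = 1/√(1 - 0.509²) = 1.162
Δt₀ = Δt/γ = 21.03/1.162 = 18.10 years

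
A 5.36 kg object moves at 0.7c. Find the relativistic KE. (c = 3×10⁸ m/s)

γ = 1/√(1 - 0.7²) = 1.4003
γ - 1 = 0.4003
KE = (γ-1)mc² = 0.4003 × 5.36 × (3×10⁸)² = 1.931×10¹⁷ J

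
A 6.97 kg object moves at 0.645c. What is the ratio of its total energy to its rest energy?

E = γmc², E₀ = mc²
E/E₀ = γ = 1/√(1 - 0.645²) = 1.309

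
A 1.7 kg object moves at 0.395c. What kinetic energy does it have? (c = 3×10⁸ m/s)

γ = 1/√(1 - 0.395²) = 1.08852
γ - 1 = 0.08852
KE = (γ-1)mc² = 0.08852 × 1.7 × (3×10⁸)² = 1.354×10¹⁶ J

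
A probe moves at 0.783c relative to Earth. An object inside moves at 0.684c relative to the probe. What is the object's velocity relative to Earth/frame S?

u = (u' + v)/(1 + u'v/c²)
Numerator: 0.684 + 0.783 = 1.467
Denominator: 1 + 0.535572 = 1.535572
u = 1.467/1.535572 = 0.9553c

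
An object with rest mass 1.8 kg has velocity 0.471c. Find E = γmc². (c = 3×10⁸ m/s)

γ = 1/√(1 - 0.471²) = 1.1336
mc² = 1.8 × (3×10⁸)² = 1.620×10¹⁷ J
E = γmc² = 1.1336 × 1.620×10¹⁷ = 1.836×10¹⁷ J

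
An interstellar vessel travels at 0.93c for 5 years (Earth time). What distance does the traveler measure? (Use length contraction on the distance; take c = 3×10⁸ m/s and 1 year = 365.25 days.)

Earth distance: d = v × t = 0.93c × 5 yr = 4.402×10¹⁶ m
γ = 2.721
d' = d/γ = 4.402×10¹⁶/2.721 = 1.618×10¹⁶ m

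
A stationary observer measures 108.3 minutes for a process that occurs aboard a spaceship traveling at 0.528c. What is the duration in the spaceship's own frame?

Dilated time Δt = 108.3 minutes
γ = 1/√(1 - 0.528²) = 1.1775
Δt₀ = Δt/γ = 108.3/1.1775 = 91.97 minutes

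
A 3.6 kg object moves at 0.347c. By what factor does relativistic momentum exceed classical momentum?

p_rel = γmv, p_class = mv
Ratio = γ = 1/√(1 - 0.347²) = 1.066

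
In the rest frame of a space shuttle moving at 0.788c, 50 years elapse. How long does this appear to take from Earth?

Proper time Δt₀ = 50 years
γ = 1/√(1 - 0.788²) = 1.6242
Δt = γΔt₀ = 1.6242 × 50 = 81.21 years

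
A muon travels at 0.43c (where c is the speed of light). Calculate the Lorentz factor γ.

v/c = 0.43, so (v/c)² = 0.1849
1 - (v/c)² = 0.8151
γ = 1/√(0.8151) = 1.108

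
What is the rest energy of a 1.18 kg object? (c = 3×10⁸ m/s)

c² = (3×10⁸)² = 9.000×10¹⁶ m²/s²
E₀ = mc² = 1.18 × 9.000×10¹⁶ = 1.062×10¹⁷ J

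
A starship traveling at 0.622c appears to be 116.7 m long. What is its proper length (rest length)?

Contracted length L = 116.7 m
γ = 1/√(1 - 0.622²) = 1.277
L₀ = γL = 1.277 × 116.7 = 149.0 m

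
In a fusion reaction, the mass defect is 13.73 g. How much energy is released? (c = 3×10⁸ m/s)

Convert mass defect: Δm = 13.73 g = 0.01373 kg
E = Δm·c² = 0.01373 × (3×10⁸)²
= 0.01373 × 9×10¹⁶ = 1.236×10¹⁵ J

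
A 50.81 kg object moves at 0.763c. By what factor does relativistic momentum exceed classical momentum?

p_rel = γmv, p_class = mv
Ratio = γ = 1/√(1 - 0.763²) = 1.547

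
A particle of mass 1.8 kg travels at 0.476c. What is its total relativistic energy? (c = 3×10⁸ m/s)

γ = 1/√(1 - 0.476²) = 1.137
mc² = 1.8 × (3×10⁸)² = 1.620×10¹⁷ J
E = γmc² = 1.137 × 1.620×10¹⁷ = 1.842×10¹⁷ J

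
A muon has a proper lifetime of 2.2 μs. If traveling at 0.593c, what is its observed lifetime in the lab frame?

Proper lifetime τ₀ = 2.2 μs
γ = 1/√(1 - 0.593²) = 1.242
τ = γτ₀ = 1.242 × 2.2 μs = 2.732 μs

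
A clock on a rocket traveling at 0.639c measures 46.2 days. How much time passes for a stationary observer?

Proper time Δt₀ = 46.2 days
γ = 1/√(1 - 0.639²) = 1.300
Δt = γΔt₀ = 1.300 × 46.2 = 60.06 days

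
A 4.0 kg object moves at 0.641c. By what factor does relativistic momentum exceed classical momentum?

p_rel = γmv, p_class = mv
Ratio = γ = 1/√(1 - 0.641²) = 1.303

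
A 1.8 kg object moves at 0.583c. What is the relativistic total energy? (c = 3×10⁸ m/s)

γ = 1/√(1 - 0.583²) = 1.231
mc² = 1.8 × (3×10⁸)² = 1.620×10¹⁷ J
E = γmc² = 1.231 × 1.620×10¹⁷ = 1.994×10¹⁷ J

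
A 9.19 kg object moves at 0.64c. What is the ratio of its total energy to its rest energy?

E = γmc², E₀ = mc²
E/E₀ = γ = 1/√(1 - 0.64²) = 1.301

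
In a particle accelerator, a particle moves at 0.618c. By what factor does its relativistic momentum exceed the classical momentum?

p_rel = γmv, p_class = mv
Ratio = γ = 1/√(1 - 0.618²)
= 1/√(0.618076) = 1.272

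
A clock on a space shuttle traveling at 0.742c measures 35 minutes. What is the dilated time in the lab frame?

Proper time Δt₀ = 35 minutes
γ = 1/√(1 - 0.742²) = 1.4916
Δt = γΔt₀ = 1.4916 × 35 = 52.21 minutes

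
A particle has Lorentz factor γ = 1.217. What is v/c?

From γ = 1/√(1 - v²/c²):
1/γ² = 1/1.217² = 0.6752
v²/c² = 1 - 0.6752 = 0.3248
v/c = √(0.3248) = 0.5699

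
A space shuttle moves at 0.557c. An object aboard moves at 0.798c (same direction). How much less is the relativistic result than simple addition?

Classical: u' + v = 0.798 + 0.557 = 1.355c
Relativistic: u = (0.798 + 0.557)/(1 + 0.444486) = 1.355/1.444486 = 0.9380c
Difference: 1.355 - 0.9380 = 0.4170c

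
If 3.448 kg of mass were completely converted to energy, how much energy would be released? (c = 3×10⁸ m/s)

Using E = mc²:
c² = (3×10⁸)² = 9×10¹⁶ m²/s²
E = 3.448 × 9×10¹⁶ = 3.103×10¹⁷ J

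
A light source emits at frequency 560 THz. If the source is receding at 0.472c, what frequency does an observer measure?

β = v/c = 0.472
(1-β)/(1+β) = 0.528/1.472 = 0.3587
Doppler factor = √(0.3587) = 0.5989
f_obs = 560 × 0.5989 = 335.4 THz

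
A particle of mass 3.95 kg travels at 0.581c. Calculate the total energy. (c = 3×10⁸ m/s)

γ = 1/√(1 - 0.581²) = 1.2286
mc² = 3.95 × (3×10⁸)² = 3.555×10¹⁷ J
E = γmc² = 1.2286 × 3.555×10¹⁷ = 4.368×10¹⁷ J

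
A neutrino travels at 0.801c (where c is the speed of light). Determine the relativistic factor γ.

v/c = 0.801, so (v/c)² = 0.641601
1 - (v/c)² = 0.358399
γ = 1/√(0.358399) = 1.670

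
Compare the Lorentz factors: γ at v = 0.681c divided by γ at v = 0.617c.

γ₁ = 1/√(1 - 0.681²) = 1.366
γ₂ = 1/√(1 - 0.617²) = 1.271
γ₁/γ₂ = 1.366/1.271 = 1.075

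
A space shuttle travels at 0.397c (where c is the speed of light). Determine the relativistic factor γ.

v/c = 0.397, so (v/c)² = 0.157609
1 - (v/c)² = 0.842391
γ = 1/√(0.842391) = 1.090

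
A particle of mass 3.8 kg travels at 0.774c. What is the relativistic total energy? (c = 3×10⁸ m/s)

γ = 1/√(1 - 0.774²) = 1.5793
mc² = 3.8 × (3×10⁸)² = 3.420×10¹⁷ J
E = γmc² = 1.5793 × 3.420×10¹⁷ = 5.401×10¹⁷ J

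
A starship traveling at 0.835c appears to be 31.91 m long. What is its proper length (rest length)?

Contracted length L = 31.91 m
γ = 1/√(1 - 0.835²) = 1.8174
L₀ = γL = 1.8174 × 31.91 = 57.99 m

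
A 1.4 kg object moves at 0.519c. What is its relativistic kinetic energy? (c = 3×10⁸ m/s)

γ = 1/√(1 - 0.519²) = 1.1699
γ - 1 = 0.1699
KE = (γ-1)mc² = 0.1699 × 1.4 × (3×10⁸)² = 2.141×10¹⁶ J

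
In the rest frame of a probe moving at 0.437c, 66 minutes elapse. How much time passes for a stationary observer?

Proper time Δt₀ = 66 minutes
γ = 1/√(1 - 0.437²) = 1.1118
Δt = γΔt₀ = 1.1118 × 66 = 73.38 minutes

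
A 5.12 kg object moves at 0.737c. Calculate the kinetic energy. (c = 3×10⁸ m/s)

γ = 1/√(1 - 0.737²) = 1.4795
γ - 1 = 0.4795
KE = (γ-1)mc² = 0.4795 × 5.12 × (3×10⁸)² = 2.210×10¹⁷ J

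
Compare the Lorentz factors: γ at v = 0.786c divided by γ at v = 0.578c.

γ₁ = 1/√(1 - 0.786²) = 1.6175
γ₂ = 1/√(1 - 0.578²) = 1.2254
γ₁/γ₂ = 1.6175/1.2254 = 1.320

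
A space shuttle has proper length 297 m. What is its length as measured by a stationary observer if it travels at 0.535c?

Proper length L₀ = 297 m
γ = 1/√(1 - 0.535²) = 1.1836
L = L₀/γ = 297/1.1836 = 250.9 m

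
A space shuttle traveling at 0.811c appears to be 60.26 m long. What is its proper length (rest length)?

Contracted length L = 60.26 m
γ = 1/√(1 - 0.811²) = 1.709
L₀ = γL = 1.709 × 60.26 = 103.0 m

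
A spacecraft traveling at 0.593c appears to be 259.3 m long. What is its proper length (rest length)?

Contracted length L = 259.3 m
γ = 1/√(1 - 0.593²) = 1.2419
L₀ = γL = 1.2419 × 259.3 = 322.0 m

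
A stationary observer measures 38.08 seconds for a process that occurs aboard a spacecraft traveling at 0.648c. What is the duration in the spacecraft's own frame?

Dilated time Δt = 38.08 seconds
γ = 1/√(1 - 0.648²) = 1.313
Δt₀ = Δt/γ = 38.08/1.313 = 29.00 seconds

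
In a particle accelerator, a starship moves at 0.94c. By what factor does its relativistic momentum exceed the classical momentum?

p_rel = γmv, p_class = mv
Ratio = γ = 1/√(1 - 0.94²)
= 1/√(0.1164) = 2.931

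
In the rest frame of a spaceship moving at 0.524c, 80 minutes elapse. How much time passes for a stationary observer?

Proper time Δt₀ = 80 minutes
γ = 1/√(1 - 0.524²) = 1.1741
Δt = γΔt₀ = 1.1741 × 80 = 93.93 minutes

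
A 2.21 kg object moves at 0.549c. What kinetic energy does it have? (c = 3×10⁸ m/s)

γ = 1/√(1 - 0.549²) = 1.19643
γ - 1 = 0.19643
KE = (γ-1)mc² = 0.19643 × 2.21 × (3×10⁸)² = 3.907×10¹⁶ J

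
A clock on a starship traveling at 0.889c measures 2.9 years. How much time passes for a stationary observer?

Proper time Δt₀ = 2.9 years
γ = 1/√(1 - 0.889²) = 2.1838
Δt = γΔt₀ = 2.1838 × 2.9 = 6.333 years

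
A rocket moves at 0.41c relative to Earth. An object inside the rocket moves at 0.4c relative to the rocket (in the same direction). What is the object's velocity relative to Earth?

u = (u' + v)/(1 + u'v/c²)
Numerator: 0.4 + 0.41 = 0.81
Denominator: 1 + 0.164 = 1.164
u = 0.81/1.164 = 0.6959c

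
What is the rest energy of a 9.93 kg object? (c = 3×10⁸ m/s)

c² = (3×10⁸)² = 9.000×10¹⁶ m²/s²
E₀ = mc² = 9.93 × 9.000×10¹⁶ = 8.937×10¹⁷ J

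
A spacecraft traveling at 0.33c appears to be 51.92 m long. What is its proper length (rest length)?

Contracted length L = 51.92 m
γ = 1/√(1 - 0.33²) = 1.0593
L₀ = γL = 1.0593 × 51.92 = 55.00 m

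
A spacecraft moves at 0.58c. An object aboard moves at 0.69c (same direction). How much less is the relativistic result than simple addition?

Classical: u' + v = 0.69 + 0.58 = 1.27c
Relativistic: u = (0.69 + 0.58)/(1 + 0.4002) = 1.27/1.4002 = 0.9070c
Difference: 1.27 - 0.9070 = 0.3630c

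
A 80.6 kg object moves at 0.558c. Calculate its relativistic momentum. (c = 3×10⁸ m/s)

γ = 1/√(1 - 0.558²) = 1.205
v = 0.558 × 3×10⁸ = 1.674×10⁸ m/s
p = γmv = 1.205 × 80.6 × 1.674×10⁸ = 1.626×10¹⁰ kg·m/s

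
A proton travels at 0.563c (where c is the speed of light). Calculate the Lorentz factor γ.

v/c = 0.563, so (v/c)² = 0.316969
1 - (v/c)² = 0.683031
γ = 1/√(0.683031) = 1.210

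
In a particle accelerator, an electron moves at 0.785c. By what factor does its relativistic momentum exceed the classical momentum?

p_rel = γmv, p_class = mv
Ratio = γ = 1/√(1 - 0.785²)
= 1/√(0.383775) = 1.614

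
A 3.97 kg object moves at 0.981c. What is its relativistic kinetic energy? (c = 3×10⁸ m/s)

γ = 1/√(1 - 0.981²) = 5.154
γ - 1 = 4.154
KE = (γ-1)mc² = 4.154 × 3.97 × (3×10⁸)² = 1.484×10¹⁸ J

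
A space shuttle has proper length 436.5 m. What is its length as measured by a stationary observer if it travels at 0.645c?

Proper length L₀ = 436.5 m
γ = 1/√(1 - 0.645²) = 1.3086
L = L₀/γ = 436.5/1.3086 = 333.6 m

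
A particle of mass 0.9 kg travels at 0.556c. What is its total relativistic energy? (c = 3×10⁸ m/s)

γ = 1/√(1 - 0.556²) = 1.2031
mc² = 0.9 × (3×10⁸)² = 8.100×10¹⁶ J
E = γmc² = 1.2031 × 8.100×10¹⁶ = 9.745×10¹⁶ J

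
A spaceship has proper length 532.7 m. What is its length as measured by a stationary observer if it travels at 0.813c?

Proper length L₀ = 532.7 m
γ = 1/√(1 - 0.813²) = 1.7174
L = L₀/γ = 532.7/1.7174 = 310.2 m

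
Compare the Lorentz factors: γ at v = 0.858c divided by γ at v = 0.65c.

γ₁ = 1/√(1 - 0.858²) = 1.947
γ₂ = 1/√(1 - 0.65²) = 1.316
γ₁/γ₂ = 1.947/1.316 = 1.479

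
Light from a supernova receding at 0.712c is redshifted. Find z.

β = 0.712
(1+β)/(1-β) = 1.712/0.288 = 5.944
√(5.944) = 2.438
z = 2.438 - 1 = 1.438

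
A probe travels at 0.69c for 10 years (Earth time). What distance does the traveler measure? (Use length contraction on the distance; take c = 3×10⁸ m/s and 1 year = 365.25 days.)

Earth distance: d = v × t = 0.69c × 10 yr = 6.5324×10¹⁶ m
γ = 1.3816
d' = d/γ = 6.5324×10¹⁶/1.3816 = 4.728×10¹⁶ m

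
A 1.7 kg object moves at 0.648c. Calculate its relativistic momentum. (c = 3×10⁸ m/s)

γ = 1/√(1 - 0.648²) = 1.313
v = 0.648 × 3×10⁸ = 1.944×10⁸ m/s
p = γmv = 1.313 × 1.7 × 1.944×10⁸ = 4.339×10⁸ kg·m/s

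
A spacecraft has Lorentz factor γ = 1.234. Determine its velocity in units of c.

From γ = 1/√(1 - v²/c²):
1/γ² = 1/1.234² = 0.6567
v²/c² = 1 - 0.6567 = 0.3433
v/c = √(0.3433) = 0.5859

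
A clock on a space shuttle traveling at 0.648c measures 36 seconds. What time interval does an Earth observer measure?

Proper time Δt₀ = 36 seconds
γ = 1/√(1 - 0.648²) = 1.313
Δt = γΔt₀ = 1.313 × 36 = 47.27 seconds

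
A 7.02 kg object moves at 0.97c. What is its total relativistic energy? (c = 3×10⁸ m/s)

γ = 1/√(1 - 0.97²) = 4.113
mc² = 7.02 × (3×10⁸)² = 6.318×10¹⁷ J
E = γmc² = 4.113 × 6.318×10¹⁷ = 2.599×10¹⁸ J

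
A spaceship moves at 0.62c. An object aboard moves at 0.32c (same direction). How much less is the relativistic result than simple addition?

Classical: u' + v = 0.32 + 0.62 = 0.94c
Relativistic: u = (0.32 + 0.62)/(1 + 0.1984) = 0.94/1.1984 = 0.7844c
Difference: 0.94 - 0.7844 = 0.1556c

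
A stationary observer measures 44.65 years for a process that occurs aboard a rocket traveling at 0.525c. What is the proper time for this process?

Dilated time Δt = 44.65 years
γ = 1/√(1 - 0.525²) = 1.175
Δt₀ = Δt/γ = 44.65/1.175 = 38.00 years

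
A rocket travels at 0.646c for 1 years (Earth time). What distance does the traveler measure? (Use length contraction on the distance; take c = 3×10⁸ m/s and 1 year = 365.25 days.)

Earth distance: d = v × t = 0.646c × 1 yr = 6.11586×10¹⁵ m
γ = 1.31004
d' = d/γ = 6.11586×10¹⁵/1.31004 = 4.668×10¹⁵ m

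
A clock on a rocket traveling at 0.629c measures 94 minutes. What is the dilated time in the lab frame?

Proper time Δt₀ = 94 minutes
γ = 1/√(1 - 0.629²) = 1.286
Δt = γΔt₀ = 1.286 × 94 = 120.9 minutes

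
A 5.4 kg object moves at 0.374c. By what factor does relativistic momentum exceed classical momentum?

p_rel = γmv, p_class = mv
Ratio = γ = 1/√(1 - 0.374²) = 1.078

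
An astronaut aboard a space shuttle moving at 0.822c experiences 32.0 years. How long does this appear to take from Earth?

Proper time Δt₀ = 32.0 years
γ = 1/√(1 - 0.822²) = 1.756
Δt = γΔt₀ = 1.756 × 32.0 = 56.19 years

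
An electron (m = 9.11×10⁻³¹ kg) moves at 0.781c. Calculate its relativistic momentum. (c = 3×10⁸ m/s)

γ = 1/√(1 - 0.781²) = 1.6012
v = 0.781 × 3×10⁸ = 2.343×10⁸ m/s
p = γmv = 1.6012 × 9.11×10⁻³¹ × 2.343×10⁸ = 3.418×10⁻²² kg·m/s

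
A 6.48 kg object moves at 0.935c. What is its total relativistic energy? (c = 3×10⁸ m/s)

γ = 1/√(1 - 0.935²) = 2.8197
mc² = 6.48 × (3×10⁸)² = 5.832×10¹⁷ J
E = γmc² = 2.8197 × 5.832×10¹⁷ = 1.644×10¹⁸ J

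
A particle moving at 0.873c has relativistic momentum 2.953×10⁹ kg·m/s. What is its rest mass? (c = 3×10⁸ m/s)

γ = 1/√(1 - 0.873²) = 2.0504
v = 0.873 × 3×10⁸ = 2.619×10⁸ m/s
m = p/(γv) = 2.953×10⁹/(2.0504 × 2.619×10⁸) = 5.499 kg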